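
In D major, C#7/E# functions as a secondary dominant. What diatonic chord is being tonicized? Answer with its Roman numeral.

iii

The chord is a dominant seventh chord on C#.
A dominant resolves down a perfect fifth: C# → F#. In D major, F# is scale degree 3, i.e. iii.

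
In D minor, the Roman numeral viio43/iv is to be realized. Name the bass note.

C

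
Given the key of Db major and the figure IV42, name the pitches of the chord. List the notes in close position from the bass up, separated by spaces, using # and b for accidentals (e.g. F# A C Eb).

F Gb Bb Db

In Db major, the fourth degree is Gb, and the diatonic chord built there is a major seventh chord.
That chord is spelled Gb-Bb-Db-F.
The figured bass 42 indicates third inversion, placing the seventh (F) in the bass: F-Gb-Bb-Db.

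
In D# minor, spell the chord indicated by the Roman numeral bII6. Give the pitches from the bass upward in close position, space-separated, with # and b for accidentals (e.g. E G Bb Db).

Scale degree 2 in D# minor is E#; lowering it a half step gives E. bII6 is the Neapolitan sixth — a major triad on the lowered second degree, here in its customary first inversion.
So the chord is E-G#-B.
With the 6 figure the chord is in first inversion; from the bass G# upward in close position it reads G#-B-E.

G# B E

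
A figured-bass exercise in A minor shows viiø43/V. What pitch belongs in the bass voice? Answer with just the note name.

A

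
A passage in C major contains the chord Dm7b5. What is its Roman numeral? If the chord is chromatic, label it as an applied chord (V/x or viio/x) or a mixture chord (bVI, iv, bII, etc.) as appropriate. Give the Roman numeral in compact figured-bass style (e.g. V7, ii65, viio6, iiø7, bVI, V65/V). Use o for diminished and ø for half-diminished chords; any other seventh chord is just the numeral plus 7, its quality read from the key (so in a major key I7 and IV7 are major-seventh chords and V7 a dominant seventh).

iiø7

The pitches D-F-Ab-C form a half-diminished seventh chord rooted on D.
D is the second degree of C major. This is the half-diminished supertonic seventh, borrowed from the parallel minor.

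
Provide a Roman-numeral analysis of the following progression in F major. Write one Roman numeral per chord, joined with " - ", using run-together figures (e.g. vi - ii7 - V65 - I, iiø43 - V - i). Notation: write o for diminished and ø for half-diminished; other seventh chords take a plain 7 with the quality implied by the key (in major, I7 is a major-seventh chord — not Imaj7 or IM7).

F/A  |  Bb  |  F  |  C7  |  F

F/A: root F is the tonic; major triad there is I6.
Bb: major triad on Bb = scale degree 4 → IV.
F: major triad on F = scale degree 1 → I.
C7: dominant seventh chord on C = scale degree 5 → V7.
F: root F is the tonic; major triad there is I.

I6 - IV - I - V7 - I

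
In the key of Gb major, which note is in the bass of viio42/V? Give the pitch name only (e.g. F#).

The applied chord viio42/V is rooted on C: C-Eb-Gb-Bbb.
The figure 42 means third inversion — the seventh is in the bass.

Bbb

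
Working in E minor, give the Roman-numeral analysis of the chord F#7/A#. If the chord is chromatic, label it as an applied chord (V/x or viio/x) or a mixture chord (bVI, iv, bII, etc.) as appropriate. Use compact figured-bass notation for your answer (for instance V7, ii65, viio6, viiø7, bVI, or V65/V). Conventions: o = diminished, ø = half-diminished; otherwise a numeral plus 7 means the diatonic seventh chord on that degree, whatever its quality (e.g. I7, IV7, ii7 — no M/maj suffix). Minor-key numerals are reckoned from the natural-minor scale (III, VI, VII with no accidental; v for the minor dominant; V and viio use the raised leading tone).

V65/V

Stacked in thirds the chord is F#-A#-C#-E: a dominant seventh chord on F#.
F# is not a diatonic chord root with this quality in E minor, but it lies a perfect fifth above B (V), so the chord functions as an applied dominant of V.
With A# in the bass the chord is in first inversion, so the figured bass is 65.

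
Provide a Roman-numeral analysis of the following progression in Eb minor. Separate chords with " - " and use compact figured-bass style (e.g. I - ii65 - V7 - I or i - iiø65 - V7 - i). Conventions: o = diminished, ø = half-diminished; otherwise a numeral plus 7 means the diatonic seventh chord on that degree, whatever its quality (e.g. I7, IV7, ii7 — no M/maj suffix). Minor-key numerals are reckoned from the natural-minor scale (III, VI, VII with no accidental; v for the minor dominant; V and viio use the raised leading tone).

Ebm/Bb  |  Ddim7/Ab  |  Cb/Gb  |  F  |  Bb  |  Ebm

Ebm/Bb has root Eb, degree 1 in Eb minor, so i64.
Ddim7/Ab has root D, degree 7 in Eb minor, so viio43.
Cb/Gb: major triad on Cb = scale degree 6 → VI64.
F: chromatic; F is V of V, so V/V.
Bb has root Bb, degree 5 in Eb minor, so V.
Ebm: root Eb is the tonic; minor triad there is i.

i64 - viio43 - VI64 - V/V - V - i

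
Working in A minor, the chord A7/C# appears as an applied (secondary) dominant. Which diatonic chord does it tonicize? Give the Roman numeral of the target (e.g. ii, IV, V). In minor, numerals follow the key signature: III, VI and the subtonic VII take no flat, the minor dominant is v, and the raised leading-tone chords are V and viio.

iv

The chord is a dominant seventh chord on A.
A dominant resolves down a perfect fifth: A → D. In A minor, D is scale degree 4, i.e. iv.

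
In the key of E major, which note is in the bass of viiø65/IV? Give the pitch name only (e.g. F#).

B

The applied chord viiø65/IV is rooted on G#: G#-B-D-F#.
The figure 65 means first inversion — the third is in the bass.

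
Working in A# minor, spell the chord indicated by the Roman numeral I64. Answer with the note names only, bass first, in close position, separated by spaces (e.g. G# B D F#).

Scale degree 1 in A# minor is A#; here the chord built on it is altered to a major triad. I64 is the major tonic (Picardy third), borrowed from the parallel major.
So the chord is A#-C##-E#.
With the 64 figure the chord is in second inversion; from the bass E# upward in close position it reads E#-A#-C##.

E# A# C##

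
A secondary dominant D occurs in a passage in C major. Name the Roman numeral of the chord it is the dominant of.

V

The chord is a major triad on D.
A dominant resolves down a perfect fifth: D → G. In C major, G is scale degree 5, i.e. V.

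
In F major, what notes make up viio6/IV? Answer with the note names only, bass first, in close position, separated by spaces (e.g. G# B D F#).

C Eb A

The slash marks an applied leading-tone chord: viio of IV. In F major, IV is Bb, so the leading tone to it is A, a half step below.
Building a diminished triad on A gives A-C-Eb.
The figured bass 6 indicates first inversion, placing the third (C) in the bass: C-Eb-A.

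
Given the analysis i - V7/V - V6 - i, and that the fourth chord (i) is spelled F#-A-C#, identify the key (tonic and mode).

The anchor chord is a minor triad on F#, labeled i.
If F# is scale degree 1 and the mode makes that degree carry a minor triad, the tonic is F# and the mode is minor.

F# minor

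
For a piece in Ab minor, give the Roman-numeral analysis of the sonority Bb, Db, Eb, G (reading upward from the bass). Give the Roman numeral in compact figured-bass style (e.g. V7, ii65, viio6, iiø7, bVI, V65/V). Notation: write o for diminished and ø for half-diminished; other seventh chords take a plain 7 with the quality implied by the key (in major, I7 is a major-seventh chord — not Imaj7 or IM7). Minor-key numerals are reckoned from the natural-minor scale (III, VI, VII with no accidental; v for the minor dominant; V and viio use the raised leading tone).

The pitches Eb-G-Bb-Db form a dominant seventh chord rooted on Eb.
In Ab minor, Eb is the dominant; the diatonic dominant seventh chord there is V7.
With Bb in the bass the chord is in second inversion, so the figured bass is 43.

V43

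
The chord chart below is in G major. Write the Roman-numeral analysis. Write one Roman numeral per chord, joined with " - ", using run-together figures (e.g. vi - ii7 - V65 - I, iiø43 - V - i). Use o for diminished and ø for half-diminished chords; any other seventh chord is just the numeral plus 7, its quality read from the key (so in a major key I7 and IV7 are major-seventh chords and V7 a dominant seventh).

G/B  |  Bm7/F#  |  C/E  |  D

I6 - iii43 - IV6 - V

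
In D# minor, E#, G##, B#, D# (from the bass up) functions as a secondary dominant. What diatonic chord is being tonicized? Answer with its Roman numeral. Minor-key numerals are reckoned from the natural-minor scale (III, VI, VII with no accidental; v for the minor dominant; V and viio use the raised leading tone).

The chord is a dominant seventh chord on E#.
A dominant resolves down a perfect fifth: E# → A#. In D# minor, A# is scale degree 5, i.e. V.

V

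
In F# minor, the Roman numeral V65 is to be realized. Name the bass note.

E#

V in F# minor has root C#; the chord is C#-E#-G#-B.
The figure 65 means first inversion — the third is in the bass.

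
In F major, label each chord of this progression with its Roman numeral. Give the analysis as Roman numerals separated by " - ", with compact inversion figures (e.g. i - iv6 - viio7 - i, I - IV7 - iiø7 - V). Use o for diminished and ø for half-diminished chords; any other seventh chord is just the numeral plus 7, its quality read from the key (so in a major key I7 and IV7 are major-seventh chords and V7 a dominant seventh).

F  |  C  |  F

I - V - I

F: root F is the tonic; major triad there is I.
C: root C is the dominant; major triad there is V.
F: root F is the tonic; major triad there is I.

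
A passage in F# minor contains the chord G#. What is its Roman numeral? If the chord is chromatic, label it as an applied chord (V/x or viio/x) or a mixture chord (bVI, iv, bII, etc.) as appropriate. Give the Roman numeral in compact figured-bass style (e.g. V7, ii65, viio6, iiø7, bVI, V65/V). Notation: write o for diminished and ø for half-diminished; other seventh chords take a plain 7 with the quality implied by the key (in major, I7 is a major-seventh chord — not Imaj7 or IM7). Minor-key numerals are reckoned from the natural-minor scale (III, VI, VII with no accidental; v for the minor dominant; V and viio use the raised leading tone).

The pitches G#-B#-D# form a major triad rooted on G#.
G# is not a diatonic chord root with this quality in F# minor, but it lies a perfect fifth above C# (V), so the chord functions as an applied dominant of V.

V/V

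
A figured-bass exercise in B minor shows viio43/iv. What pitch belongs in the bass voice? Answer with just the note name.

A

The applied chord viio43/iv is rooted on D#: D#-F#-A-C.
The figure 43 means second inversion — the fifth is in the bass.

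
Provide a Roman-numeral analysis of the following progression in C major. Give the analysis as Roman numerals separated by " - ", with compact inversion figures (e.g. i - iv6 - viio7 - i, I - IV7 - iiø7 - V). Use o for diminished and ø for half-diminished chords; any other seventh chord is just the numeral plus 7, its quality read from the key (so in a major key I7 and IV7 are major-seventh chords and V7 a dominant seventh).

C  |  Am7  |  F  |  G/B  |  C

C: major triad on C = scale degree 1 → I.
Am7: minor seventh chord on A = scale degree 6 → vi7.
F: root F is the subdominant; major triad there is IV.
G/B has root G, degree 5 in C major, so V6.
C has root C, degree 1 in C major, so I.

I - vi7 - IV - V6 - I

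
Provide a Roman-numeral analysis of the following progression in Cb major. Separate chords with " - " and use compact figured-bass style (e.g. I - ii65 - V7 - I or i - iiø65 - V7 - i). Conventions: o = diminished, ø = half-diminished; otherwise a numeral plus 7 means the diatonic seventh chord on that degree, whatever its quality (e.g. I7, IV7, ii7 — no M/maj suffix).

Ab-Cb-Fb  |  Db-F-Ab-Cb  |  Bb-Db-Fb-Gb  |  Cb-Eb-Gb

Ab-Cb-Fb: root Fb is the subdominant; major triad there is IV6.
Db-F-Ab-Cb: chromatic; Db is V of V, so V7/V.
Bb-Db-Fb-Gb has root Gb, degree 5 in Cb major, so V65.
Cb-Eb-Gb has root Cb, degree 1 in Cb major, so I.

IV6 - V7/V - V65 - I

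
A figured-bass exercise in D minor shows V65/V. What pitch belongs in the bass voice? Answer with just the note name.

The applied chord V65/V is rooted on E: E-G#-B-D.
The figure 65 means first inversion — the third is in the bass.

G#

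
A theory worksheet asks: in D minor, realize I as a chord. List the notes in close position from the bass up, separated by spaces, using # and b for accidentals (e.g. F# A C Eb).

D F# A

I is the major tonic (Picardy third), borrowed from the parallel major. In D minor that root is D.
So the chord is D-F#-A.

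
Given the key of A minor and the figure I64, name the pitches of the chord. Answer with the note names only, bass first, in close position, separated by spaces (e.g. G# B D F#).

E A C#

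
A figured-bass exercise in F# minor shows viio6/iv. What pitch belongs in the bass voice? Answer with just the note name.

The applied chord viio6/iv is rooted on A#: A#-C#-E.
The figure 6 means first inversion — the third is in the bass.

C#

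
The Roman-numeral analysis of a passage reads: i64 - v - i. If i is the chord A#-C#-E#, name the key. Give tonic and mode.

A# minor

i is given as A#-C#-E# — a minor triad with root A#.
If A# is scale degree 1 and the mode makes that degree carry a minor triad, the tonic is A# and the mode is minor.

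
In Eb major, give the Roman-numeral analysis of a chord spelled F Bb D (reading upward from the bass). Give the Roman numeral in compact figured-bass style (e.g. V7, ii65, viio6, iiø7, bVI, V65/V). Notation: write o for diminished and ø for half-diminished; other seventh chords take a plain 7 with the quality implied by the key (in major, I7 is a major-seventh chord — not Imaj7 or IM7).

V64

The pitches Bb-D-F form a major triad rooted on Bb.
In Eb major, Bb is the dominant; the diatonic major triad there is V.
With F in the bass the chord is in second inversion, so the figured bass is 64.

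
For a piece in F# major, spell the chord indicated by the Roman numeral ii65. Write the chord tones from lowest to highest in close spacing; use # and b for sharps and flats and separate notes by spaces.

B D# F# G#

The numeral's case and figure indicate a minor seventh chord. In F# major its root, the supertonic, is G#.
Stacking thirds from G# gives G#-B-D#-F#.
The figured bass 65 indicates first inversion, placing the third (B) in the bass: B-D#-F#-G#.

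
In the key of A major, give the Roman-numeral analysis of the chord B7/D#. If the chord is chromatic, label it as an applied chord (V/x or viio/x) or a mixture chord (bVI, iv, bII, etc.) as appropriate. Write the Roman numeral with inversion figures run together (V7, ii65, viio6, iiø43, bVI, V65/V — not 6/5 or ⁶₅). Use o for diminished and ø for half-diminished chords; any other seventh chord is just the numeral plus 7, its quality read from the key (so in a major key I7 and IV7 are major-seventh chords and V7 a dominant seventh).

Stacked in thirds the chord is B-D#-F#-A: a dominant seventh chord on B.
B is not a diatonic chord root with this quality in A major, but it lies a perfect fifth above E (V), so the chord functions as an applied dominant of V.
With D# in the bass the chord is in first inversion, so the figured bass is 65.

V65/V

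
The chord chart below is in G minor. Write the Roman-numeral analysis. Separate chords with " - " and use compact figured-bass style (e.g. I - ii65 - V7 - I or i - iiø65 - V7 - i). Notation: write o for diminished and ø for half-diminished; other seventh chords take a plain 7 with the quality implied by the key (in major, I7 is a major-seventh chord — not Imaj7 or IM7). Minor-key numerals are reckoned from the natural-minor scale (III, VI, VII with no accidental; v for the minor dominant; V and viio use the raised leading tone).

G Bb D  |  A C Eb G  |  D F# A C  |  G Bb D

i - iiø7 - V7 - i

G-Bb-D: root G is the tonic; minor triad there is i.
A-C-Eb-G has root A, degree 2 in G minor, so iiø7.
D-F#-A-C: root D is the dominant; dominant seventh chord there is V7.
G-Bb-D: minor triad on G = scale degree 1 → i.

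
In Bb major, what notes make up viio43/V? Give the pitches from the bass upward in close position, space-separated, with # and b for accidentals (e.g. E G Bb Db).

Bb Db E G

The slash marks an applied leading-tone chord: viio of V. In Bb major, V is F, so the leading tone to it is E, a half step below.
Building a fully diminished seventh chord on E gives E-G-Bb-Db.
With the 43 figure the chord is in second inversion; from the bass Bb upward in close position it reads Bb-Db-E-G.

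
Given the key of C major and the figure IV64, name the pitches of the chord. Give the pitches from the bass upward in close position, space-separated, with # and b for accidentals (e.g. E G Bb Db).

C F A

In C major, the fourth degree is F, and the diatonic chord built there is a major triad.
That chord is spelled F-A-C.
The figured bass 64 indicates second inversion, placing the fifth (C) in the bass: C-F-A.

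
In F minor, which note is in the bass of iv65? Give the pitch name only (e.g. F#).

iv in F minor has root Bb; the chord is Bb-Db-F-Ab.
The figure 65 means first inversion — the third is in the bass.

Db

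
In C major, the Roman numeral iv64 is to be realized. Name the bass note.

C

iv in C major has root F; the chord is F-Ab-C.
The figure 64 means second inversion — the fifth is in the bass.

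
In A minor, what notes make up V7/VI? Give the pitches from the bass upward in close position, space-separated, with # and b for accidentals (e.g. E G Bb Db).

C E G Bb

V7/VI is a secondary dominant — the dominant seventh of VI. VI in A minor is F, so the applied chord's root is C, a perfect fifth above.
Building a dominant seventh chord on C gives C-E-G-Bb.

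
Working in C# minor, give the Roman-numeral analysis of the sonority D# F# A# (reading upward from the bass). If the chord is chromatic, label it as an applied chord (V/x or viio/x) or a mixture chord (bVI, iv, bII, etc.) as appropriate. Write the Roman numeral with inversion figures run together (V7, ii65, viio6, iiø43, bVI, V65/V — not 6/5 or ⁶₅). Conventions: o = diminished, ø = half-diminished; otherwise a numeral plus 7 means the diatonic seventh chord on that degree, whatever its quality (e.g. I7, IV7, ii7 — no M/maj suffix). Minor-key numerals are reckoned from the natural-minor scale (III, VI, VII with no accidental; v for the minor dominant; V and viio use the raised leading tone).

ii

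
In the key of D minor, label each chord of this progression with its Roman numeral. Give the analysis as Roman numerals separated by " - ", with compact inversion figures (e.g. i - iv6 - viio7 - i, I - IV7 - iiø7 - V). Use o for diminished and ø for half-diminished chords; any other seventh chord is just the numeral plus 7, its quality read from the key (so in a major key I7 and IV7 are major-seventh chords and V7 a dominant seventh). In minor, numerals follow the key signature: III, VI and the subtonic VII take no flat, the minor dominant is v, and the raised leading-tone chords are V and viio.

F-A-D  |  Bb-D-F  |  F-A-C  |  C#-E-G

i6 - VI - III - viio

F-A-D: root D is the tonic; minor triad there is i6.
Bb-D-F has root Bb, degree 6 in D minor, so VI.
F-A-C: root F is the mediant; major triad there is III.
C#-E-G: root C# is the leading tone; diminished triad there is viio.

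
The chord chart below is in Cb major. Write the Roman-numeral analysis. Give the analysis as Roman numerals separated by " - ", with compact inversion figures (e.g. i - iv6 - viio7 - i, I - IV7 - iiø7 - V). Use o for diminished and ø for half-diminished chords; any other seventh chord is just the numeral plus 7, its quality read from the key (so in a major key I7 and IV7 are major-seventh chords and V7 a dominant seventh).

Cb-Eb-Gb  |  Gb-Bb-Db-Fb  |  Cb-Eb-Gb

I - V7 - I

Cb-Eb-Gb has root Cb, degree 1 in Cb major, so I.
Gb-Bb-Db-Fb: root Gb is the dominant; dominant seventh chord there is V7.
Cb-Eb-Gb has root Cb, degree 1 in Cb major, so I.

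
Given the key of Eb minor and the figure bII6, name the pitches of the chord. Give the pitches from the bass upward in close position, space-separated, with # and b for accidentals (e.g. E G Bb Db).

Ab Cb Fb

Scale degree 2 in Eb minor is F; lowering it a half step gives Fb. bII6 is the Neapolitan sixth — a major triad on the lowered second degree, here in its customary first inversion.
So the chord is Fb-Ab-Cb.
With the 6 figure the chord is in first inversion; from the bass Ab upward in close position it reads Ab-Cb-Fb.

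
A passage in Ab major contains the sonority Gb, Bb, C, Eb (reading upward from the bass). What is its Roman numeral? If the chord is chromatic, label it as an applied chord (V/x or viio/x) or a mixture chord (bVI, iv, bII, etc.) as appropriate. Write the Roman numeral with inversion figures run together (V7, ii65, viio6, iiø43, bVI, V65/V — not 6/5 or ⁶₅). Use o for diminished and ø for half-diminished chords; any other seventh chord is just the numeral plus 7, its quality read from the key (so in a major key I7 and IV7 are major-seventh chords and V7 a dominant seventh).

Stacked in thirds the chord is C-Eb-Gb-Bb: a half-diminished seventh chord on C.
C sits a half step below Db (IV in Ab major); a diminished chord there is the applied leading-tone chord of IV.
With Gb in the bass the chord is in second inversion, so the figured bass is 43.

viiø43/IV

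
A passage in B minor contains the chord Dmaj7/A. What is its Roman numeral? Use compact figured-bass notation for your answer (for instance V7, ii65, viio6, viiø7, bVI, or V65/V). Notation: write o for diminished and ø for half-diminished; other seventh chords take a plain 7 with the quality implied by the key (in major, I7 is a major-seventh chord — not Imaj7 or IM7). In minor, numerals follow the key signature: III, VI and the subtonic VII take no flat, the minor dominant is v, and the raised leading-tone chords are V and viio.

III43

Stacked in thirds the chord is D-F#-A-C#: a major seventh chord on D.
D is scale degree 3 in B minor, and a major seventh chord on that degree is written III7.
With A in the bass the chord is in second inversion, so the figured bass is 43.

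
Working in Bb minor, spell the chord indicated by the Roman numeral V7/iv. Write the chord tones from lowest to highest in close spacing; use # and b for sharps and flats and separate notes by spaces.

Bb D F Ab

The slash means an applied dominant: we want the dominant of iv. In Bb minor, iv is Eb minor, and its dominant is built on Bb.
Building a dominant seventh chord on Bb gives Bb-D-F-Ab.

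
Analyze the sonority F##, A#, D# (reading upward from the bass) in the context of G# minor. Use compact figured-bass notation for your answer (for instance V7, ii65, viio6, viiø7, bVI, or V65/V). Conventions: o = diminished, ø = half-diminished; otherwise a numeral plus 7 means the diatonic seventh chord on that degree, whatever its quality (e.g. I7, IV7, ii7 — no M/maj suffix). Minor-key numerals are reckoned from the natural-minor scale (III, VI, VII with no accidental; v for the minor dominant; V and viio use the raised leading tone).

V6

The pitches D#-F##-A# form a major triad rooted on D#.
In G# minor, D# is the dominant; the diatonic major triad there is V.
With F## in the bass the chord is in first inversion, so the figured bass is 6.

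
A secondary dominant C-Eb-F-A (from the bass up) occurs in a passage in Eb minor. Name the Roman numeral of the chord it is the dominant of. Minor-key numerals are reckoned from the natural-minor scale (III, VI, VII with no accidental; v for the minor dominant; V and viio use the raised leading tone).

The chord is a dominant seventh chord on F.
A dominant resolves down a perfect fifth: F → Bb. In Eb minor, Bb is scale degree 5, i.e. V.

V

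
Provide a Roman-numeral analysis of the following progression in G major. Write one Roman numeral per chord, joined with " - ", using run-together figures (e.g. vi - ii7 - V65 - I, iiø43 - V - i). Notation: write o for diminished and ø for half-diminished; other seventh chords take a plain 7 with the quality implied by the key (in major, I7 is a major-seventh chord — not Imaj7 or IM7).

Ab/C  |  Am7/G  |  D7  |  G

bII6 - ii42 - V7 - I

Ab/C: Ab with this quality isn't in the key; a major triad on b2 is the Neapolitan sixth, bII6 (third, C, in the bass — hence the 6).
Am7/G has root A, degree 2 in G major, so ii42.
D7 has root D, degree 5 in G major, so V7.
G has root G, degree 1 in G major, so I.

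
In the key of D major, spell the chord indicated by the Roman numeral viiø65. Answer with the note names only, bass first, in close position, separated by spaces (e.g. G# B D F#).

E G B C#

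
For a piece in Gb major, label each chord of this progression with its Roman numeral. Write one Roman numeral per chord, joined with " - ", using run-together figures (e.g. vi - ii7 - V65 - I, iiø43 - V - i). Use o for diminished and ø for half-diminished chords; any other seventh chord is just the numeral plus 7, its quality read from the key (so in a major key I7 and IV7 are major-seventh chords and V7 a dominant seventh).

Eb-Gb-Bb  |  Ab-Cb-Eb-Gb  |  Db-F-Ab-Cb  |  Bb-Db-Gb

vi - ii7 - V7 - I6

Eb-Gb-Bb has root Eb, degree 6 in Gb major, so vi.
Ab-Cb-Eb-Gb: root Ab is the supertonic; minor seventh chord there is ii7.
Db-F-Ab-Cb: root Db is the dominant; dominant seventh chord there is V7.
Bb-Db-Gb: root Gb is the tonic; major triad there is I6.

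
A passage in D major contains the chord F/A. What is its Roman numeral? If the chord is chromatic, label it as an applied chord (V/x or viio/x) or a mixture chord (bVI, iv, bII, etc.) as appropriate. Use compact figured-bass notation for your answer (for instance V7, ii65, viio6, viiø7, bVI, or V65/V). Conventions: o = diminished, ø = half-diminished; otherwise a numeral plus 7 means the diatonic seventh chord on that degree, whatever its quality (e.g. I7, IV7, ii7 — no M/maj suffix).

bIII6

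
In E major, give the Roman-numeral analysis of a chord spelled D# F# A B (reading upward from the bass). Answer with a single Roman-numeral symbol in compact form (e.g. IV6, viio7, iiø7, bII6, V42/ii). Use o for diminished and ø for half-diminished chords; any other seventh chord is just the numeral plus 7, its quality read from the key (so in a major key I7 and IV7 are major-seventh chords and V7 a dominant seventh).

V65

Stacked in thirds the chord is B-D#-F#-A: a dominant seventh chord on B.
B is scale degree 5 in E major, and a dominant seventh chord on that degree is written V7.
With D# in the bass the chord is in first inversion, so the figured bass is 65.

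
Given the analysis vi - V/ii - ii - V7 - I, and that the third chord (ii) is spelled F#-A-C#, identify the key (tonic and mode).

E major

The chord F#m is a minor triad rooted on F#; its label is ii.
Counting down one scale step from F# places the tonic on E; a minor triad on degree 2 is diatonic only in major.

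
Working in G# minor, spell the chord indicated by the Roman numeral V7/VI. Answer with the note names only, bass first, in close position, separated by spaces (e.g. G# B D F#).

The slash means an applied dominant: we want the dominant of VI. In G# minor, VI is E major, and its dominant is built on B.
Building a dominant seventh chord on B gives B-D#-F#-A.

B D# F# A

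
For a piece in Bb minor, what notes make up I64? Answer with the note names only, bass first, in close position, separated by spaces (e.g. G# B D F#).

Scale degree 1 in Bb minor is Bb; here the chord built on it is altered to a major triad. I64 is the major tonic (Picardy third), borrowed from the parallel major.
So the chord is Bb-D-F, a major triad.
With the 64 figure the chord is in second inversion; from the bass F upward in close position it reads F-Bb-D.

F Bb D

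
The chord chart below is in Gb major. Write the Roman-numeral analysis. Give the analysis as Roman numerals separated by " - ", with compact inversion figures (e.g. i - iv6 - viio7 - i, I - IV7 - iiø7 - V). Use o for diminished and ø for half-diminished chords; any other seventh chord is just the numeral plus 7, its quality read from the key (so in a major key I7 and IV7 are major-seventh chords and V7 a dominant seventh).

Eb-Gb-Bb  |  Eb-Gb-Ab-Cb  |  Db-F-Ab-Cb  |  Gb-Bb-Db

Eb-Gb-Bb: root Eb is the submediant; minor triad there is vi.
Eb-Gb-Ab-Cb: root Ab is the supertonic; minor seventh chord there is ii43.
Db-F-Ab-Cb: dominant seventh chord on Db = scale degree 5 → V7.
Gb-Bb-Db has root Gb, degree 1 in Gb major, so I.

vi - ii43 - V7 - I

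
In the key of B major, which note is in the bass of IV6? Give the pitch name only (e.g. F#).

G#

IV in B major has root E; the chord is E-G#-B.
The figure 6 means first inversion — the third is in the bass.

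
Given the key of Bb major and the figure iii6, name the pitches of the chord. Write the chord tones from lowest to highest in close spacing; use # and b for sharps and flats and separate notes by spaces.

The numeral's case and figure indicate a minor triad. In Bb major its root, the mediant, is D.
That chord is spelled D-F-A.
With the 6 figure the chord is in first inversion; from the bass F upward in close position it reads F-A-D.

F A D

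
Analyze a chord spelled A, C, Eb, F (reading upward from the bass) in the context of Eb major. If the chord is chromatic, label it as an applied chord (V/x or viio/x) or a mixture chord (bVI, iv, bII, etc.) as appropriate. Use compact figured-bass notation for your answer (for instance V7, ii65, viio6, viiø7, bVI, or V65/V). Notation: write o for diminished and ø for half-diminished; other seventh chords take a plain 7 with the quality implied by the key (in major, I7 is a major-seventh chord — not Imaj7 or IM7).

V65/V

Stacked in thirds the chord is F-A-C-Eb: a dominant seventh chord on F.
F is not a diatonic chord root with this quality in Eb major, but it lies a perfect fifth above Bb (V), so the chord functions as an applied dominant of V.
With A in the bass the chord is in first inversion, so the figured bass is 65.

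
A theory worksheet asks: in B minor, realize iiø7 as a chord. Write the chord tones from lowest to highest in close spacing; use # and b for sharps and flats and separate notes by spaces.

In B minor, the second degree is C#, and the diatonic chord built there is a half-diminished seventh chord.
Stacking thirds from C# gives C#-E-G-B.

C# E G B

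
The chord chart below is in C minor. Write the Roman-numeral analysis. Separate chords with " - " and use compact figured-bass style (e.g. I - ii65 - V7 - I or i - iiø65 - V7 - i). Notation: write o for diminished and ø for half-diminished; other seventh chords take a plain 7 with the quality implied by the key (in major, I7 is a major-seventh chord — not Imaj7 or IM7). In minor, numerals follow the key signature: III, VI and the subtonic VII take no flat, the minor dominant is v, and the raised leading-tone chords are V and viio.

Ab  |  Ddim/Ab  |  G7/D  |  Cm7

Ab has root Ab, degree 6 in C minor, so VI.
Ddim/Ab: diminished triad on D = scale degree 2 → iio64.
G7/D: dominant seventh chord on G = scale degree 5 → V43.
Cm7: root C is the tonic; minor seventh chord there is i7.

VI - iio64 - V43 - i7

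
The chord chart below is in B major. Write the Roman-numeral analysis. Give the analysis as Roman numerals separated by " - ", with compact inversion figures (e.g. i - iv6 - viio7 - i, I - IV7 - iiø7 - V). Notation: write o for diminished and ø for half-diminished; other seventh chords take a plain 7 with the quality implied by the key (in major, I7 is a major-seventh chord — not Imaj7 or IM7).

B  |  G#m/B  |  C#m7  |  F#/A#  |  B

I - vi6 - ii7 - V6 - I

B: major triad on B = scale degree 1 → I.
G#m/B has root G#, degree 6 in B major, so vi6.
C#m7 has root C#, degree 2 in B major, so ii7.
F#/A#: root F# is the dominant; major triad there is V6.
B has root B, degree 1 in B major, so I.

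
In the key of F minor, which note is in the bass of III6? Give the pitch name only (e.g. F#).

C

III in F minor has root Ab; the chord is Ab-C-Eb.
The figure 6 means first inversion — the third is in the bass.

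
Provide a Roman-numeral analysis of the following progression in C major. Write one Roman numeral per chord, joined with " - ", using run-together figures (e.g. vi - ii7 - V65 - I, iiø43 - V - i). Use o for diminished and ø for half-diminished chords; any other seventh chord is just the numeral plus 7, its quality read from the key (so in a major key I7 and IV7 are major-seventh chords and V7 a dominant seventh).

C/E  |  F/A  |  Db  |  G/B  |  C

I6 - IV6 - bII - V6 - I

C/E: root C is the tonic; major triad there is I6.
F/A: root F is the subdominant; major triad there is IV6.
Db: major triad on Db — chromatic; Db is the lowered second degree, so this is the Neapolitan chord, bII.
G/B: major triad on G = scale degree 5 → V6.
C: root C is the tonic; major triad there is I.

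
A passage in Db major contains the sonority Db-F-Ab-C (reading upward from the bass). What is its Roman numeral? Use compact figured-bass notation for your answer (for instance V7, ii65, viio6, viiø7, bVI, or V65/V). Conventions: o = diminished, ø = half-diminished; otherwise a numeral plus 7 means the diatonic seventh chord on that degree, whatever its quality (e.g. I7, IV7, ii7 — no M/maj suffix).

The pitches Db-F-Ab-C form a major seventh chord rooted on Db.
Db is scale degree 1 in Db major, and a major seventh chord on that degree is written I7.

I7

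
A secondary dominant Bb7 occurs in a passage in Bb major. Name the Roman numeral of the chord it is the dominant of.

IV

The chord is a dominant seventh chord on Bb.
A dominant resolves down a perfect fifth: Bb → Eb. In Bb major, Eb is scale degree 4, i.e. IV.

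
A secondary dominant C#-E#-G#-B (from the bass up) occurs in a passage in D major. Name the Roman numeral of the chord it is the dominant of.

The chord is a dominant seventh chord on C#.
A dominant resolves down a perfect fifth: C# → F#. In D major, F# is scale degree 3, i.e. iii.

iii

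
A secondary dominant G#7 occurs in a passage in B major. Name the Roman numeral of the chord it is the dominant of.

ii

The chord is a dominant seventh chord on G#.
A dominant resolves down a perfect fifth: G# → C#. In B major, C# is scale degree 2, i.e. ii.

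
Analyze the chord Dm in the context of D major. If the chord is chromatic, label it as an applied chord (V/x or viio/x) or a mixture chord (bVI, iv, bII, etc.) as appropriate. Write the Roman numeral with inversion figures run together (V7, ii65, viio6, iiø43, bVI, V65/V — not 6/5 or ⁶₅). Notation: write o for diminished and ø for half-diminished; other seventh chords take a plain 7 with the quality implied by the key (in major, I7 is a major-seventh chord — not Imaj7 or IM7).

The pitches D-F-A form a minor triad rooted on D.
D is the first degree of D major. This is the minor tonic, borrowed from the parallel minor.

i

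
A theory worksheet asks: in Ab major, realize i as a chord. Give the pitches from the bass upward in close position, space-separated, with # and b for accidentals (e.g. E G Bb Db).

Ab Cb Eb

Scale degree 1 in Ab major is Ab; here the chord built on it is altered to a minor triad. i is the minor tonic, borrowed from the parallel minor.
So the chord is Ab-Cb-Eb.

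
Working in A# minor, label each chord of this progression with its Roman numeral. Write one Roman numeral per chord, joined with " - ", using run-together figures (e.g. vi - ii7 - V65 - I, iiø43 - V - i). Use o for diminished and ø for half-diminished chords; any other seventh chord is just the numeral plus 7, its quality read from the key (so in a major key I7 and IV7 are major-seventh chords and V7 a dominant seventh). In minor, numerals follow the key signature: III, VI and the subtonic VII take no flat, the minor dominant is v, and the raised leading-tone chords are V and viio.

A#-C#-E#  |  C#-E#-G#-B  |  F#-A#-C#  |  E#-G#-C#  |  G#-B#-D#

A#-C#-E#: root A# is the tonic; minor triad there is i.
C#-E#-G#-B: chromatic; C# is V of VI, so V7/VI.
F#-A#-C#: root F# is the submediant; major triad there is VI.
E#-G#-C#: root C# is the mediant; major triad there is III6.
G#-B#-D#: major triad on G# = scale degree 7 → VII.

i - V7/VI - VI - III6 - VII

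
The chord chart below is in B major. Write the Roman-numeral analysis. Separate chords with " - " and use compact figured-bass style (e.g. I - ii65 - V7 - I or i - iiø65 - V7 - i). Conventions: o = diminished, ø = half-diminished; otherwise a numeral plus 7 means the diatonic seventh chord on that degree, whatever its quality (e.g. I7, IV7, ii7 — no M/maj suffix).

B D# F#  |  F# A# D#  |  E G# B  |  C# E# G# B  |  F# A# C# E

I - iii6 - IV - V7/V - V7

B-D#-F#: major triad on B = scale degree 1 → I.
F#-A#-D# has root D#, degree 3 in B major, so iii6.
E-G#-B: root E is the subdominant; major triad there is IV.
C#-E#-G#-B: a dominant seventh chord on C#, the applied dominant of V → V7/V.
F#-A#-C#-E has root F#, degree 5 in B major, so V7.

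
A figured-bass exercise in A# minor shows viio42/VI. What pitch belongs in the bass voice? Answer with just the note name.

The applied chord viio42/VI is rooted on E#: E#-G#-B-D.
The figure 42 means third inversion — the seventh is in the bass.

D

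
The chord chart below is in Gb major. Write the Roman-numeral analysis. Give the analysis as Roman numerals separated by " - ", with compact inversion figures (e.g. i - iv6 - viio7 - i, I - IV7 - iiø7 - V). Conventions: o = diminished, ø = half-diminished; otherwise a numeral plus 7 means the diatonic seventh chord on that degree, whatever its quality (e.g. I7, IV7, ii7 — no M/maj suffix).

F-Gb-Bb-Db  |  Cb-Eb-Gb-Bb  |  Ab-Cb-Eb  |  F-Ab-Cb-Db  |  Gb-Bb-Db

I42 - IV7 - ii - V65 - I

F-Gb-Bb-Db: root Gb is the tonic; major seventh chord there is I42.
Cb-Eb-Gb-Bb: root Cb is the subdominant; major seventh chord there is IV7.
Ab-Cb-Eb has root Ab, degree 2 in Gb major, so ii.
F-Ab-Cb-Db: dominant seventh chord on Db = scale degree 5 → V65.
Gb-Bb-Db has root Gb, degree 1 in Gb major, so I.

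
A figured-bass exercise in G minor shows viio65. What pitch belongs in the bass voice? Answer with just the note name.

A

viio in G minor has root F#; the chord is F#-A-C-Eb.
The figure 65 means first inversion — the third is in the bass.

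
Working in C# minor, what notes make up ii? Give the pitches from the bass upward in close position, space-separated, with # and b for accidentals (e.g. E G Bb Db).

Scale degree 2 in C# minor is D#; here the chord built on it is altered to a minor triad. ii is the minor supertonic, borrowed from the parallel major (the Dorian ii).
So the chord is D#-F#-A#, a minor triad.

D# F# A#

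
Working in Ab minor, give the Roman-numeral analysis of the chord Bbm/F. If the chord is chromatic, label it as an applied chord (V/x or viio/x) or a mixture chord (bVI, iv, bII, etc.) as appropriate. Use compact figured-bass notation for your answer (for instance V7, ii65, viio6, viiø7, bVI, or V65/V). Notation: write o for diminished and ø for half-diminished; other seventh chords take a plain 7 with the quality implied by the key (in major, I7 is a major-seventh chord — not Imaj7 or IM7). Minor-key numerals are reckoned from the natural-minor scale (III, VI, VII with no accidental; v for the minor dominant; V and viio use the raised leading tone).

ii64

The pitches Bb-Db-F form a minor triad rooted on Bb.
Bb is the second degree of Ab minor. This is the minor supertonic, borrowed from the parallel major (the Dorian ii).
With F in the bass the chord is in second inversion, so the figured bass is 64.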